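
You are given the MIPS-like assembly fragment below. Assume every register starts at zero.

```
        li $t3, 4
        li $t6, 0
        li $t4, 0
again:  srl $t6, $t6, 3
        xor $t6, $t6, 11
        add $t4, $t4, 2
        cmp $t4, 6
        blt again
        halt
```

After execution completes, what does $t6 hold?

10

$t3=4
$t6=0
$t4=0
$t6=0>>3=0
$t6=0^11=11
$t4=0+2=2
cmp $t4, 6  (cmp 2,6)
blt again: taken
$t6=11>>3=1
$t6=1^11=10
$t4=2+2=4
cmp $t4, 6  (cmp 4,6)
blt again: taken
$t6=10>>3=1
$t6=1^11=10
$t4=4+2=6
cmp $t4, 6  (cmp 6,6)
blt again: not taken
halt.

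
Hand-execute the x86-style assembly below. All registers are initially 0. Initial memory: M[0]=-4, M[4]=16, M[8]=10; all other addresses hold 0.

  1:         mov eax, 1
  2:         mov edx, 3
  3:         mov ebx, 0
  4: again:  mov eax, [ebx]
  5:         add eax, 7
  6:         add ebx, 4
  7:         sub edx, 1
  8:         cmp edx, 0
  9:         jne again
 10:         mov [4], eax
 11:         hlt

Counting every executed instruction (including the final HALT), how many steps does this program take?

23

after mov eax, 1: eax=1
after mov edx, 3: edx=3
after mov ebx, 0: ebx=0
after mov eax, [ebx]: eax=M[0]=-4
after add eax, 7: eax=(-4)+7=3
after add ebx, 4: ebx=0+4=4
after sub edx, 1: edx=3-1=2
cmp edx, 0  (cmp 2,0)
jne again: taken
after mov eax, [ebx]: eax=M[4]=16
after add eax, 7: eax=16+7=23
after add ebx, 4: ebx=4+4=8
after sub edx, 1: edx=2-1=1
cmp edx, 0  (cmp 1,0)
jne again: taken
after mov eax, [ebx]: eax=M[8]=10
after add eax, 7: eax=10+7=17
after add ebx, 4: ebx=8+4=12
after sub edx, 1: edx=1-1=0
cmp edx, 0  (cmp 0,0)
jne again: not taken
mov [4], eax → M[4]=17
halt.
Total executed instructions: 23.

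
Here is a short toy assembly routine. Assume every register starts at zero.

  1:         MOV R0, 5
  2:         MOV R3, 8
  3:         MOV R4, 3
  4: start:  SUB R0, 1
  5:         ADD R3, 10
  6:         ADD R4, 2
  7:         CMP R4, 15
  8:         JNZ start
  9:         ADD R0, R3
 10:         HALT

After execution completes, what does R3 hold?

68

MOV R0, 5 → R0=5
MOV R3, 8 → R3=8
MOV R4, 3 → R4=3
SUB R0, 1 → R0=5-1=4
ADD R3, 10 → R3=8+10=18
ADD R4, 2 → R4=3+2=5
CMP R4, 15  (cmp 5,15)
JNZ start: taken
SUB R0, 1 → R0=4-1=3
ADD R3, 10 → R3=18+10=28
ADD R4, 2 → R4=5+2=7
CMP R4, 15  (cmp 7,15)
JNZ start: taken
SUB R0, 1 → R0=3-1=2
ADD R3, 10 → R3=28+10=38
ADD R4, 2 → R4=7+2=9
CMP R4, 15  (cmp 9,15)
JNZ start: taken
SUB R0, 1 → R0=2-1=1
ADD R3, 10 → R3=38+10=48
ADD R4, 2 → R4=9+2=11
CMP R4, 15  (cmp 11,15)
JNZ start: taken
SUB R0, 1 → R0=1-1=0
ADD R3, 10 → R3=48+10=58
ADD R4, 2 → R4=11+2=13
CMP R4, 15  (cmp 13,15)
JNZ start: taken
SUB R0, 1 → R0=0-1=-1
ADD R3, 10 → R3=58+10=68
ADD R4, 2 → R4=13+2=15
CMP R4, 15  (cmp 15,15)
JNZ start: not taken
ADD R0, R3 → R0=(-1)+68=67
halt.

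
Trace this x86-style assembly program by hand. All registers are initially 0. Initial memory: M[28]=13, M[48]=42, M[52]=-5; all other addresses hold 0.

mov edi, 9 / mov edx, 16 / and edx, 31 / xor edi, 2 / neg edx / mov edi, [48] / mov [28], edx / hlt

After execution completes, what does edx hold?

after mov edi, 9: edi=9
after mov edx, 16: edx=16
after and edx, 31: edx=16&31=16
after xor edi, 2: edi=9^2=11
after neg edx: edx=-(16)=-16
after mov edi, [48]: edi=M[48]=42
mov [28], edx → M[28]=-16
halt.

-16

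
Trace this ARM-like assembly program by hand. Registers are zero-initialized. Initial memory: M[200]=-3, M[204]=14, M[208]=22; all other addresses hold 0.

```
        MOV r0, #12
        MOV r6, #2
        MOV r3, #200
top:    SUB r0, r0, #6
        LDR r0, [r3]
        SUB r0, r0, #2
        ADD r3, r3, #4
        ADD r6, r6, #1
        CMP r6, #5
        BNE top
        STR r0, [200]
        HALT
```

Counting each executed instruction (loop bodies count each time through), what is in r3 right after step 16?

r0=12
r6=2
r3=200
r0=12-6=6
r0=M[200]=-3
r0=(-3)-2=-5
r3=200+4=204
r6=2+1=3
CMP r6, #5  (cmp 3,5)
BNE top: taken
r0=(-5)-6=-11
r0=M[204]=14
r0=14-2=12
r3=204+4=208
r6=3+1=4
CMP r6, #5  (cmp 4,5)
After step 16: r3 = 208.

208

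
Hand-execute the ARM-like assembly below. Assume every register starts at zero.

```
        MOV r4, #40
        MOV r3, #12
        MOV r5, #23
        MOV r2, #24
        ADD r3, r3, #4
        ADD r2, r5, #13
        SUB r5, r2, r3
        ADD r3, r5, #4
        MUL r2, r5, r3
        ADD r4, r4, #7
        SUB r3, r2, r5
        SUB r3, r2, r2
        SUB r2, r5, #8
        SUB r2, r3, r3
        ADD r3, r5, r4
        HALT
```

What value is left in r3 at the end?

67

r4=40
r3=12
r5=23
r2=24
r3=12+4=16
r2=23+13=36
r5=36-16=20
r3=20+4=24
r2=20*24=480
r4=40+7=47
r3=480-20=460
r3=480-480=0
r2=20-8=12
r2=0-0=0
r3=20+47=67
halt.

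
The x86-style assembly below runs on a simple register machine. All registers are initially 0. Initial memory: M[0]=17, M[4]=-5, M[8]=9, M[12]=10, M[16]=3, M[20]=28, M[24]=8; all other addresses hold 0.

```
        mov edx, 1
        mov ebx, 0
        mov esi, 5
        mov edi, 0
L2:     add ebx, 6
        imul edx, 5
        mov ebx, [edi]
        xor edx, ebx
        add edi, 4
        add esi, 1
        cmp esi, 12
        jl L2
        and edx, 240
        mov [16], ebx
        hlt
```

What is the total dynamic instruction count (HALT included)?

after mov edx, 1: edx=1
after mov ebx, 0: ebx=0
after mov esi, 5: esi=5
after mov edi, 0: edi=0
after add ebx, 6: ebx=0+6=6
after imul edx, 5: edx=1*5=5
after mov ebx, [edi]: ebx=M[0]=17
after xor edx, ebx: edx=5^17=20
after add edi, 4: edi=0+4=4
after add esi, 1: esi=5+1=6
cmp esi, 12  (cmp 6,12)
jl L2: taken
after add ebx, 6: ebx=17+6=23
after imul edx, 5: edx=20*5=100
after mov ebx, [edi]: ebx=M[4]=-5
after xor edx, ebx: edx=100^(-5)=-97
after add edi, 4: edi=4+4=8
after add esi, 1: esi=6+1=7
cmp esi, 12  (cmp 7,12)
jl L2: taken
after add ebx, 6: ebx=(-5)+6=1
after imul edx, 5: edx=(-97)*5=-485
after mov ebx, [edi]: ebx=M[8]=9
after xor edx, ebx: edx=(-485)^9=-494
after add edi, 4: edi=8+4=12
after add esi, 1: esi=7+1=8
cmp esi, 12  (cmp 8,12)
jl L2: taken
after add ebx, 6: ebx=9+6=15
after imul edx, 5: edx=(-494)*5=-2470
after mov ebx, [edi]: ebx=M[12]=10
after xor edx, ebx: edx=(-2470)^10=-2480
after add edi, 4: edi=12+4=16
after add esi, 1: esi=8+1=9
cmp esi, 12  (cmp 9,12)
jl L2: taken
after add ebx, 6: ebx=10+6=16
after imul edx, 5: edx=(-2480)*5=-12400
after mov ebx, [edi]: ebx=M[16]=3
after xor edx, ebx: edx=(-12400)^3=-12397
after add edi, 4: edi=16+4=20
after add esi, 1: esi=9+1=10
cmp esi, 12  (cmp 10,12)
jl L2: taken
after add ebx, 6: ebx=3+6=9
after imul edx, 5: edx=(-12397)*5=-61985
after mov ebx, [edi]: ebx=M[20]=28
after xor edx, ebx: edx=(-61985)^28=-62013
after add edi, 4: edi=20+4=24
after add esi, 1: esi=10+1=11
cmp esi, 12  (cmp 11,12)
jl L2: taken
after add ebx, 6: ebx=28+6=34
after imul edx, 5: edx=(-62013)*5=-310065
after mov ebx, [edi]: ebx=M[24]=8
after xor edx, ebx: edx=(-310065)^8=-310073
after add edi, 4: edi=24+4=28
after add esi, 1: esi=11+1=12
cmp esi, 12  (cmp 12,12)
jl L2: not taken
after and edx, 240: edx=(-310073)&240=192
mov [16], ebx → M[16]=8
halt.
Total executed instructions: 63.

63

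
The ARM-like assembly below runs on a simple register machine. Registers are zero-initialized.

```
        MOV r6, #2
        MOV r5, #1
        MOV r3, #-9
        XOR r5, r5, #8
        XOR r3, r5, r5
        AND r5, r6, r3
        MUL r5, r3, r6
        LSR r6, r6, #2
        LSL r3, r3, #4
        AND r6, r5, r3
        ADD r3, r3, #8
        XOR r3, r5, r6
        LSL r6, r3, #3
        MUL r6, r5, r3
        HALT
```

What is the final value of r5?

0

after MOV r6, #2: r6=2
after MOV r5, #1: r5=1
after MOV r3, #-9: r3=-9
after XOR r5, r5, #8: r5=1^8=9
after XOR r3, r5, r5: r3=9^9=0
after AND r5, r6, r3: r5=2&0=0
after MUL r5, r3, r6: r5=0*2=0
after LSR r6, r6, #2: r6=2>>2=0
after LSL r3, r3, #4: r3=0<<4=0
after AND r6, r5, r3: r6=0&0=0
after ADD r3, r3, #8: r3=0+8=8
after XOR r3, r5, r6: r3=0^0=0
after LSL r6, r3, #3: r6=0<<3=0
after MUL r6, r5, r3: r6=0*0=0
halt.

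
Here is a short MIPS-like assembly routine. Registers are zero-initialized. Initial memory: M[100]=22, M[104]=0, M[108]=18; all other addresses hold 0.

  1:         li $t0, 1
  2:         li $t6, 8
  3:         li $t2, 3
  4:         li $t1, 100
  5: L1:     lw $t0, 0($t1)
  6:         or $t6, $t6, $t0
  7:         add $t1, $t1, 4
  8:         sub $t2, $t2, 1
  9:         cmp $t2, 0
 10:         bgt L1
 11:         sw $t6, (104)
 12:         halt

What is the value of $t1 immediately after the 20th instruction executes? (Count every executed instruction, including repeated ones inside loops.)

112

li $t0, 1 → $t0=1
li $t6, 8 → $t6=8
li $t2, 3 → $t2=3
li $t1, 100 → $t1=100
lw $t0, 0($t1) → $t0=M[100]=22
or $t6, $t6, $t0 → $t6=8|22=30
add $t1, $t1, 4 → $t1=100+4=104
sub $t2, $t2, 1 → $t2=3-1=2
cmp $t2, 0  (cmp 2,0)
bgt L1: taken
lw $t0, 0($t1) → $t0=M[104]=0
or $t6, $t6, $t0 → $t6=30|0=30
add $t1, $t1, 4 → $t1=104+4=108
sub $t2, $t2, 1 → $t2=2-1=1
cmp $t2, 0  (cmp 1,0)
bgt L1: taken
lw $t0, 0($t1) → $t0=M[108]=18
or $t6, $t6, $t0 → $t6=30|18=30
add $t1, $t1, 4 → $t1=108+4=112
sub $t2, $t2, 1 → $t2=1-1=0
After step 20: $t1 = 112.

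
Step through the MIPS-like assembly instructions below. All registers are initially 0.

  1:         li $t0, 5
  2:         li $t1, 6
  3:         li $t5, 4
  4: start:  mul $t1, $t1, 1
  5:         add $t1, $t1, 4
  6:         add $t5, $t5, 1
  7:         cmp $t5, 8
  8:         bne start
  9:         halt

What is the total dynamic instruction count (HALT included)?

24

after li $t0, 5: $t0=5
after li $t1, 6: $t1=6
after li $t5, 4: $t5=4
after mul $t1, $t1, 1: $t1=6*1=6
after add $t1, $t1, 4: $t1=6+4=10
after add $t5, $t5, 1: $t5=4+1=5
cmp $t5, 8  (cmp 5,8)
bne start: taken
after mul $t1, $t1, 1: $t1=10*1=10
after add $t1, $t1, 4: $t1=10+4=14
after add $t5, $t5, 1: $t5=5+1=6
cmp $t5, 8  (cmp 6,8)
bne start: taken
after mul $t1, $t1, 1: $t1=14*1=14
after add $t1, $t1, 4: $t1=14+4=18
after add $t5, $t5, 1: $t5=6+1=7
cmp $t5, 8  (cmp 7,8)
bne start: taken
after mul $t1, $t1, 1: $t1=18*1=18
after add $t1, $t1, 4: $t1=18+4=22
after add $t5, $t5, 1: $t5=7+1=8
cmp $t5, 8  (cmp 8,8)
bne start: not taken
halt.
Total executed instructions: 24.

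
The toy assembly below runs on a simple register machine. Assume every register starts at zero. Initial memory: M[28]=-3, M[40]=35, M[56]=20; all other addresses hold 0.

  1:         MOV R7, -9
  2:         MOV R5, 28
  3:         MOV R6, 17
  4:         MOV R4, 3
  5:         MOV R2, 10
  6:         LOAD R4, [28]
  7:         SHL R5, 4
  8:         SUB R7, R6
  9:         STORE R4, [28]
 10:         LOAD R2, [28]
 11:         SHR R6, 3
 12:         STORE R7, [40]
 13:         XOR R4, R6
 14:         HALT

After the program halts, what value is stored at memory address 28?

-3

MOV R7, -9 → R7=-9
MOV R5, 28 → R5=28
MOV R6, 17 → R6=17
MOV R4, 3 → R4=3
MOV R2, 10 → R2=10
LOAD R4, [28] → R4=M[28]=-3
SHL R5, 4 → R5=28<<4=448
SUB R7, R6 → R7=(-9)-17=-26
STORE R4, [28] → M[28]=-3
LOAD R2, [28] → R2=M[28]=-3
SHR R6, 3 → R6=17>>3=2
STORE R7, [40] → M[40]=-26
XOR R4, R6 → R4=(-3)^2=-1
halt.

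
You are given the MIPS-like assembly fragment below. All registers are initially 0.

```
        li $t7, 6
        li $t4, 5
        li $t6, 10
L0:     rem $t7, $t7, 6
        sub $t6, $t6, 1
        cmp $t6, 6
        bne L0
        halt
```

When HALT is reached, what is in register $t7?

li $t7, 6 → $t7=6
li $t4, 5 → $t4=5
li $t6, 10 → $t6=10
rem $t7, $t7, 6 → $t7=6%6=0
sub $t6, $t6, 1 → $t6=10-1=9
cmp $t6, 6  (cmp 9,6)
bne L0: taken
rem $t7, $t7, 6 → $t7=0%6=0
sub $t6, $t6, 1 → $t6=9-1=8
cmp $t6, 6  (cmp 8,6)
bne L0: taken
rem $t7, $t7, 6 → $t7=0%6=0
sub $t6, $t6, 1 → $t6=8-1=7
cmp $t6, 6  (cmp 7,6)
bne L0: taken
rem $t7, $t7, 6 → $t7=0%6=0
sub $t6, $t6, 1 → $t6=7-1=6
cmp $t6, 6  (cmp 6,6)
bne L0: not taken
halt.

0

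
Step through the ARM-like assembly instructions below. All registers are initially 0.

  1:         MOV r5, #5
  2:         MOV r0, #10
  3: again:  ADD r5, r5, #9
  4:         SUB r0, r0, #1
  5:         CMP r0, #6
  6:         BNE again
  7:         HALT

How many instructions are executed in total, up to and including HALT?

19

r5=5
r0=10
r5=5+9=14
r0=10-1=9
CMP r0, #6  (cmp 9,6)
BNE again: taken
r5=14+9=23
r0=9-1=8
CMP r0, #6  (cmp 8,6)
BNE again: taken
r5=23+9=32
r0=8-1=7
CMP r0, #6  (cmp 7,6)
BNE again: taken
r5=32+9=41
r0=7-1=6
CMP r0, #6  (cmp 6,6)
BNE again: not taken
halt.
Total executed instructions: 19.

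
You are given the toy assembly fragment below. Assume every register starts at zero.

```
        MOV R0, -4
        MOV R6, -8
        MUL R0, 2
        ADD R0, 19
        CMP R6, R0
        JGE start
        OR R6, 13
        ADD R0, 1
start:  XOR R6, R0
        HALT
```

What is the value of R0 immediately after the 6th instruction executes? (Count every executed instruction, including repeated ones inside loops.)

MOV R0, -4 → R0=-4
MOV R6, -8 → R6=-8
MUL R0, 2 → R0=(-4)*2=-8
ADD R0, 19 → R0=(-8)+19=11
CMP R6, R0  (cmp -8,11)
JGE start: not taken
After step 6: R0 = 11.

11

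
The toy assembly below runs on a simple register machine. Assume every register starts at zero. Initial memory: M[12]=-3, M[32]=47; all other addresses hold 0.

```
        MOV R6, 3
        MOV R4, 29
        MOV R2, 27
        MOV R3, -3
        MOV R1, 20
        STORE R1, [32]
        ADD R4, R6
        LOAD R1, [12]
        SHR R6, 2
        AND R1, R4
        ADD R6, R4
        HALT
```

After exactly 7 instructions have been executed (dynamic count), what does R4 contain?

MOV R6, 3 → R6=3
MOV R4, 29 → R4=29
MOV R2, 27 → R2=27
MOV R3, -3 → R3=-3
MOV R1, 20 → R1=20
STORE R1, [32] → M[32]=20
ADD R4, R6 → R4=29+3=32
After step 7: R4 = 32.

32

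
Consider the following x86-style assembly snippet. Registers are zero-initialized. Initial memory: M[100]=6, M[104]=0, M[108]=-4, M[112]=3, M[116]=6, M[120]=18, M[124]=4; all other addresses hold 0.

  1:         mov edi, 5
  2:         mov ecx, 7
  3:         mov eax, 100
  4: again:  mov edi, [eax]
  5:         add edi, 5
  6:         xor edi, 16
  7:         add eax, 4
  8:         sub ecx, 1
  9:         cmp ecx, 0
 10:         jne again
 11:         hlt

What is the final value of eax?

mov edi, 5 → edi=5
mov ecx, 7 → ecx=7
mov eax, 100 → eax=100
mov edi, [eax] → edi=M[100]=6
add edi, 5 → edi=6+5=11
xor edi, 16 → edi=11^16=27
add eax, 4 → eax=100+4=104
sub ecx, 1 → ecx=7-1=6
cmp ecx, 0  (cmp 6,0)
jne again: taken
mov edi, [eax] → edi=M[104]=0
add edi, 5 → edi=0+5=5
xor edi, 16 → edi=5^16=21
add eax, 4 → eax=104+4=108
sub ecx, 1 → ecx=6-1=5
cmp ecx, 0  (cmp 5,0)
jne again: taken
mov edi, [eax] → edi=M[108]=-4
add edi, 5 → edi=(-4)+5=1
xor edi, 16 → edi=1^16=17
add eax, 4 → eax=108+4=112
sub ecx, 1 → ecx=5-1=4
cmp ecx, 0  (cmp 4,0)
jne again: taken
mov edi, [eax] → edi=M[112]=3
add edi, 5 → edi=3+5=8
xor edi, 16 → edi=8^16=24
add eax, 4 → eax=112+4=116
sub ecx, 1 → ecx=4-1=3
cmp ecx, 0  (cmp 3,0)
jne again: taken
mov edi, [eax] → edi=M[116]=6
add edi, 5 → edi=6+5=11
xor edi, 16 → edi=11^16=27
add eax, 4 → eax=116+4=120
sub ecx, 1 → ecx=3-1=2
cmp ecx, 0  (cmp 2,0)
jne again: taken
mov edi, [eax] → edi=M[120]=18
add edi, 5 → edi=18+5=23
xor edi, 16 → edi=23^16=7
add eax, 4 → eax=120+4=124
sub ecx, 1 → ecx=2-1=1
cmp ecx, 0  (cmp 1,0)
jne again: taken
mov edi, [eax] → edi=M[124]=4
add edi, 5 → edi=4+5=9
xor edi, 16 → edi=9^16=25
add eax, 4 → eax=124+4=128
sub ecx, 1 → ecx=1-1=0
cmp ecx, 0  (cmp 0,0)
jne again: not taken
halt.

128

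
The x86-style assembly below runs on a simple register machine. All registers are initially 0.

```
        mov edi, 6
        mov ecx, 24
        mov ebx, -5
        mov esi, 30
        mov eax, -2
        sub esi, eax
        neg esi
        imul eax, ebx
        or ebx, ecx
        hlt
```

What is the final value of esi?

mov edi, 6 → edi=6
mov ecx, 24 → ecx=24
mov ebx, -5 → ebx=-5
mov esi, 30 → esi=30
mov eax, -2 → eax=-2
sub esi, eax → esi=30-(-2)=32
neg esi → esi=-(32)=-32
imul eax, ebx → eax=(-2)*(-5)=10
or ebx, ecx → ebx=(-5)|24=-5
halt.

-32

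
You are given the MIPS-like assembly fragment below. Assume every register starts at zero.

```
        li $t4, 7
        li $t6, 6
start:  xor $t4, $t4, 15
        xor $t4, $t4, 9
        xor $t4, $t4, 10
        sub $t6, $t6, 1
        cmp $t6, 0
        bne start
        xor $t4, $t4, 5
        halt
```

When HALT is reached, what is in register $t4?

$t4=7
$t6=6
$t4=7^15=8
$t4=8^9=1
$t4=1^10=11
$t6=6-1=5
cmp $t6, 0  (cmp 5,0)
bne start: taken
$t4=11^15=4
$t4=4^9=13
$t4=13^10=7
$t6=5-1=4
cmp $t6, 0  (cmp 4,0)
bne start: taken
$t4=7^15=8
$t4=8^9=1
$t4=1^10=11
$t6=4-1=3
cmp $t6, 0  (cmp 3,0)
bne start: taken
$t4=11^15=4
$t4=4^9=13
$t4=13^10=7
$t6=3-1=2
cmp $t6, 0  (cmp 2,0)
bne start: taken
$t4=7^15=8
$t4=8^9=1
$t4=1^10=11
$t6=2-1=1
cmp $t6, 0  (cmp 1,0)
bne start: taken
$t4=11^15=4
$t4=4^9=13
$t4=13^10=7
$t6=1-1=0
cmp $t6, 0  (cmp 0,0)
bne start: not taken
$t4=7^5=2
halt.

2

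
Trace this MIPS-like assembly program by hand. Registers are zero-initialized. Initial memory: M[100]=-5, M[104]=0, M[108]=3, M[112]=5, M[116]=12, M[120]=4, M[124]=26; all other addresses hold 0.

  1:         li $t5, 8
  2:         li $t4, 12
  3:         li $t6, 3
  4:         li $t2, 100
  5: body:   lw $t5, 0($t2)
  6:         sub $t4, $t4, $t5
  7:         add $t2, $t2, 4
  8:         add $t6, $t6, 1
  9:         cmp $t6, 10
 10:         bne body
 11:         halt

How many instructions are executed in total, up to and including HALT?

after li $t5, 8: $t5=8
after li $t4, 12: $t4=12
after li $t6, 3: $t6=3
after li $t2, 100: $t2=100
after lw $t5, 0($t2): $t5=M[100]=-5
after sub $t4, $t4, $t5: $t4=12-(-5)=17
after add $t2, $t2, 4: $t2=100+4=104
after add $t6, $t6, 1: $t6=3+1=4
cmp $t6, 10  (cmp 4,10)
bne body: taken
after lw $t5, 0($t2): $t5=M[104]=0
after sub $t4, $t4, $t5: $t4=17-0=17
after add $t2, $t2, 4: $t2=104+4=108
after add $t6, $t6, 1: $t6=4+1=5
cmp $t6, 10  (cmp 5,10)
bne body: taken
after lw $t5, 0($t2): $t5=M[108]=3
after sub $t4, $t4, $t5: $t4=17-3=14
after add $t2, $t2, 4: $t2=108+4=112
after add $t6, $t6, 1: $t6=5+1=6
cmp $t6, 10  (cmp 6,10)
bne body: taken
after lw $t5, 0($t2): $t5=M[112]=5
after sub $t4, $t4, $t5: $t4=14-5=9
after add $t2, $t2, 4: $t2=112+4=116
after add $t6, $t6, 1: $t6=6+1=7
cmp $t6, 10  (cmp 7,10)
bne body: taken
after lw $t5, 0($t2): $t5=M[116]=12
after sub $t4, $t4, $t5: $t4=9-12=-3
after add $t2, $t2, 4: $t2=116+4=120
after add $t6, $t6, 1: $t6=7+1=8
cmp $t6, 10  (cmp 8,10)
bne body: taken
after lw $t5, 0($t2): $t5=M[120]=4
after sub $t4, $t4, $t5: $t4=(-3)-4=-7
after add $t2, $t2, 4: $t2=120+4=124
after add $t6, $t6, 1: $t6=8+1=9
cmp $t6, 10  (cmp 9,10)
bne body: taken
after lw $t5, 0($t2): $t5=M[124]=26
after sub $t4, $t4, $t5: $t4=(-7)-26=-33
after add $t2, $t2, 4: $t2=124+4=128
after add $t6, $t6, 1: $t6=9+1=10
cmp $t6, 10  (cmp 10,10)
bne body: not taken
halt.
Total executed instructions: 47.

47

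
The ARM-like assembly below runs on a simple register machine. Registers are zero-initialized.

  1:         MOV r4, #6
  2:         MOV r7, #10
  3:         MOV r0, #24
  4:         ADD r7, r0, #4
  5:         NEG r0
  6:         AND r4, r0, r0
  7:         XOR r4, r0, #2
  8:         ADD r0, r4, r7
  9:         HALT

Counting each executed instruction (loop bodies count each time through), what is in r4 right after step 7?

MOV r4, #6 → r4=6
MOV r7, #10 → r7=10
MOV r0, #24 → r0=24
ADD r7, r0, #4 → r7=24+4=28
NEG r0 → r0=-(24)=-24
AND r4, r0, r0 → r4=(-24)&(-24)=-24
XOR r4, r0, #2 → r4=(-24)^2=-22
After step 7: r4 = -22.

-22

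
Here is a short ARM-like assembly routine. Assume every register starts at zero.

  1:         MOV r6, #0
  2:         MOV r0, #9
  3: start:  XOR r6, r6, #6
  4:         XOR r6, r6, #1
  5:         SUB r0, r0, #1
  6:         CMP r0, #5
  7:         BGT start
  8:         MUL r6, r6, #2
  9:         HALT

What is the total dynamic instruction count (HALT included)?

24

r6=0
r0=9
r6=0^6=6
r6=6^1=7
r0=9-1=8
CMP r0, #5  (cmp 8,5)
BGT start: taken
r6=7^6=1
r6=1^1=0
r0=8-1=7
CMP r0, #5  (cmp 7,5)
BGT start: taken
r6=0^6=6
r6=6^1=7
r0=7-1=6
CMP r0, #5  (cmp 6,5)
BGT start: taken
r6=7^6=1
r6=1^1=0
r0=6-1=5
CMP r0, #5  (cmp 5,5)
BGT start: not taken
r6=0*2=0
halt.
Total executed instructions: 24.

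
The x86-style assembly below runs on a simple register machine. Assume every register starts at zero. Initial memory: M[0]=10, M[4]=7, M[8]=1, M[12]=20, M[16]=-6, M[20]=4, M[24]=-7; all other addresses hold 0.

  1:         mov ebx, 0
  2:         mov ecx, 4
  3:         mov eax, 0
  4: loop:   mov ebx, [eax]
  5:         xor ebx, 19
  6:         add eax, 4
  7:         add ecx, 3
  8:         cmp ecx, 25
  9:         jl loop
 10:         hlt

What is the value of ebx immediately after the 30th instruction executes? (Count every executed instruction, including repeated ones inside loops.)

-23

ebx=0
ecx=4
eax=0
ebx=M[0]=10
ebx=10^19=25
eax=0+4=4
ecx=4+3=7
cmp ecx, 25  (cmp 7,25)
jl loop: taken
ebx=M[4]=7
ebx=7^19=20
eax=4+4=8
ecx=7+3=10
cmp ecx, 25  (cmp 10,25)
jl loop: taken
ebx=M[8]=1
ebx=1^19=18
eax=8+4=12
ecx=10+3=13
cmp ecx, 25  (cmp 13,25)
jl loop: taken
ebx=M[12]=20
ebx=20^19=7
eax=12+4=16
ecx=13+3=16
cmp ecx, 25  (cmp 16,25)
jl loop: taken
ebx=M[16]=-6
ebx=(-6)^19=-23
eax=16+4=20
After step 30: ebx = -23.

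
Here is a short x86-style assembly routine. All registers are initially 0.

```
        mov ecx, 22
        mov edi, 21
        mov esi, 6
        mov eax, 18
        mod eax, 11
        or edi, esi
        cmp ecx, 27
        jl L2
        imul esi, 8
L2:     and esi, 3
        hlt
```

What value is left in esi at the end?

2

after mov ecx, 22: ecx=22
after mov edi, 21: edi=21
after mov esi, 6: esi=6
after mov eax, 18: eax=18
after mod eax, 11: eax=18%11=7
after or edi, esi: edi=21|6=23
cmp ecx, 27  (cmp 22,27)
jl L2: taken
after and esi, 3: esi=6&3=2
halt.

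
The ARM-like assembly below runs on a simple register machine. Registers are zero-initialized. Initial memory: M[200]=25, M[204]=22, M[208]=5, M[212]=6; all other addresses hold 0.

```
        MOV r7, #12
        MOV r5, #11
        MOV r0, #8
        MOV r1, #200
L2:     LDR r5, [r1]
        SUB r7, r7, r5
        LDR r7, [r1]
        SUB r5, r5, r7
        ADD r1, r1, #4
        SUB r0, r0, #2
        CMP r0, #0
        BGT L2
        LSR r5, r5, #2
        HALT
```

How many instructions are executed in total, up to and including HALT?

MOV r7, #12 → r7=12
MOV r5, #11 → r5=11
MOV r0, #8 → r0=8
MOV r1, #200 → r1=200
LDR r5, [r1] → r5=M[200]=25
SUB r7, r7, r5 → r7=12-25=-13
LDR r7, [r1] → r7=M[200]=25
SUB r5, r5, r7 → r5=25-25=0
ADD r1, r1, #4 → r1=200+4=204
SUB r0, r0, #2 → r0=8-2=6
CMP r0, #0  (cmp 6,0)
BGT L2: taken
LDR r5, [r1] → r5=M[204]=22
SUB r7, r7, r5 → r7=25-22=3
LDR r7, [r1] → r7=M[204]=22
SUB r5, r5, r7 → r5=22-22=0
ADD r1, r1, #4 → r1=204+4=208
SUB r0, r0, #2 → r0=6-2=4
CMP r0, #0  (cmp 4,0)
BGT L2: taken
LDR r5, [r1] → r5=M[208]=5
SUB r7, r7, r5 → r7=22-5=17
LDR r7, [r1] → r7=M[208]=5
SUB r5, r5, r7 → r5=5-5=0
ADD r1, r1, #4 → r1=208+4=212
SUB r0, r0, #2 → r0=4-2=2
CMP r0, #0  (cmp 2,0)
BGT L2: taken
LDR r5, [r1] → r5=M[212]=6
SUB r7, r7, r5 → r7=5-6=-1
LDR r7, [r1] → r7=M[212]=6
SUB r5, r5, r7 → r5=6-6=0
ADD r1, r1, #4 → r1=212+4=216
SUB r0, r0, #2 → r0=2-2=0
CMP r0, #0  (cmp 0,0)
BGT L2: not taken
LSR r5, r5, #2 → r5=0>>2=0
halt.
Total executed instructions: 38.

38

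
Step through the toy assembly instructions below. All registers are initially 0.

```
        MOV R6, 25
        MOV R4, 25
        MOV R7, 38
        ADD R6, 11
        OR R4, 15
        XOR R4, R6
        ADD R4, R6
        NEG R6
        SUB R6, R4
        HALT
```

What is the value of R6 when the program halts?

MOV R6, 25 → R6=25
MOV R4, 25 → R4=25
MOV R7, 38 → R7=38
ADD R6, 11 → R6=25+11=36
OR R4, 15 → R4=25|15=31
XOR R4, R6 → R4=31^36=59
ADD R4, R6 → R4=59+36=95
NEG R6 → R6=-(36)=-36
SUB R6, R4 → R6=(-36)-95=-131
halt.

-131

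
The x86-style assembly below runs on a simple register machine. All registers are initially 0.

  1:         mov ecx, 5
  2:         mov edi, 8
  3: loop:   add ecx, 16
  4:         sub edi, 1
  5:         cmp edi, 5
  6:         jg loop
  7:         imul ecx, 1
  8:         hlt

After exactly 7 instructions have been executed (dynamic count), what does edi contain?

7

mov ecx, 5 → ecx=5
mov edi, 8 → edi=8
add ecx, 16 → ecx=5+16=21
sub edi, 1 → edi=8-1=7
cmp edi, 5  (cmp 7,5)
jg loop: taken
add ecx, 16 → ecx=21+16=37
After step 7: edi = 7.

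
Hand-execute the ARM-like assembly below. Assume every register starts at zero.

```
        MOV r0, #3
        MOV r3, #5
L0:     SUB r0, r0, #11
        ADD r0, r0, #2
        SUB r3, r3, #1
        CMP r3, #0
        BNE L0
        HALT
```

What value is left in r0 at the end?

after MOV r0, #3: r0=3
after MOV r3, #5: r3=5
after SUB r0, r0, #11: r0=3-11=-8
after ADD r0, r0, #2: r0=(-8)+2=-6
after SUB r3, r3, #1: r3=5-1=4
CMP r3, #0  (cmp 4,0)
BNE L0: taken
after SUB r0, r0, #11: r0=(-6)-11=-17
after ADD r0, r0, #2: r0=(-17)+2=-15
after SUB r3, r3, #1: r3=4-1=3
CMP r3, #0  (cmp 3,0)
BNE L0: taken
after SUB r0, r0, #11: r0=(-15)-11=-26
after ADD r0, r0, #2: r0=(-26)+2=-24
after SUB r3, r3, #1: r3=3-1=2
CMP r3, #0  (cmp 2,0)
BNE L0: taken
after SUB r0, r0, #11: r0=(-24)-11=-35
after ADD r0, r0, #2: r0=(-35)+2=-33
after SUB r3, r3, #1: r3=2-1=1
CMP r3, #0  (cmp 1,0)
BNE L0: taken
after SUB r0, r0, #11: r0=(-33)-11=-44
after ADD r0, r0, #2: r0=(-44)+2=-42
after SUB r3, r3, #1: r3=1-1=0
CMP r3, #0  (cmp 0,0)
BNE L0: not taken
halt.

-42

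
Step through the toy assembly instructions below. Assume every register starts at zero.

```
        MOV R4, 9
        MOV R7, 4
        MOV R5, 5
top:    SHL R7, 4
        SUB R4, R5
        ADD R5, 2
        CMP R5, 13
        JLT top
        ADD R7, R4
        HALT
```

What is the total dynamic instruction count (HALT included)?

after MOV R4, 9: R4=9
after MOV R7, 4: R7=4
after MOV R5, 5: R5=5
after SHL R7, 4: R7=4<<4=64
after SUB R4, R5: R4=9-5=4
after ADD R5, 2: R5=5+2=7
CMP R5, 13  (cmp 7,13)
JLT top: taken
after SHL R7, 4: R7=64<<4=1024
after SUB R4, R5: R4=4-7=-3
after ADD R5, 2: R5=7+2=9
CMP R5, 13  (cmp 9,13)
JLT top: taken
after SHL R7, 4: R7=1024<<4=16384
after SUB R4, R5: R4=(-3)-9=-12
after ADD R5, 2: R5=9+2=11
CMP R5, 13  (cmp 11,13)
JLT top: taken
after SHL R7, 4: R7=16384<<4=262144
after SUB R4, R5: R4=(-12)-11=-23
after ADD R5, 2: R5=11+2=13
CMP R5, 13  (cmp 13,13)
JLT top: not taken
after ADD R7, R4: R7=262144+(-23)=262121
halt.
Total executed instructions: 25.

25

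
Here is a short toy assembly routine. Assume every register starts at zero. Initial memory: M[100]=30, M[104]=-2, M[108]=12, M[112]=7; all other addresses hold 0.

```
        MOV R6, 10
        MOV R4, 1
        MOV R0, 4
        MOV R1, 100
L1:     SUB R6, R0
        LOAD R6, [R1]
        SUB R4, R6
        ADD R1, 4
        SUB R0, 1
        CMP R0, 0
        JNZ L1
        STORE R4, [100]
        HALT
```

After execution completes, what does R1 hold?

MOV R6, 10 → R6=10
MOV R4, 1 → R4=1
MOV R0, 4 → R0=4
MOV R1, 100 → R1=100
SUB R6, R0 → R6=10-4=6
LOAD R6, [R1] → R6=M[100]=30
SUB R4, R6 → R4=1-30=-29
ADD R1, 4 → R1=100+4=104
SUB R0, 1 → R0=4-1=3
CMP R0, 0  (cmp 3,0)
JNZ L1: taken
SUB R6, R0 → R6=30-3=27
LOAD R6, [R1] → R6=M[104]=-2
SUB R4, R6 → R4=(-29)-(-2)=-27
ADD R1, 4 → R1=104+4=108
SUB R0, 1 → R0=3-1=2
CMP R0, 0  (cmp 2,0)
JNZ L1: taken
SUB R6, R0 → R6=(-2)-2=-4
LOAD R6, [R1] → R6=M[108]=12
SUB R4, R6 → R4=(-27)-12=-39
ADD R1, 4 → R1=108+4=112
SUB R0, 1 → R0=2-1=1
CMP R0, 0  (cmp 1,0)
JNZ L1: taken
SUB R6, R0 → R6=12-1=11
LOAD R6, [R1] → R6=M[112]=7
SUB R4, R6 → R4=(-39)-7=-46
ADD R1, 4 → R1=112+4=116
SUB R0, 1 → R0=1-1=0
CMP R0, 0  (cmp 0,0)
JNZ L1: not taken
STORE R4, [100] → M[100]=-46
halt.

116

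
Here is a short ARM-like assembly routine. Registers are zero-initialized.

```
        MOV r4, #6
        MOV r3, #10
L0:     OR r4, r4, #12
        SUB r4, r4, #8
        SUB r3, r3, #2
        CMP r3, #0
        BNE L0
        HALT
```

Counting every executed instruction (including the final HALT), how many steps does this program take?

MOV r4, #6 → r4=6
MOV r3, #10 → r3=10
OR r4, r4, #12 → r4=6|12=14
SUB r4, r4, #8 → r4=14-8=6
SUB r3, r3, #2 → r3=10-2=8
CMP r3, #0  (cmp 8,0)
BNE L0: taken
OR r4, r4, #12 → r4=6|12=14
SUB r4, r4, #8 → r4=14-8=6
SUB r3, r3, #2 → r3=8-2=6
CMP r3, #0  (cmp 6,0)
BNE L0: taken
OR r4, r4, #12 → r4=6|12=14
SUB r4, r4, #8 → r4=14-8=6
SUB r3, r3, #2 → r3=6-2=4
CMP r3, #0  (cmp 4,0)
BNE L0: taken
OR r4, r4, #12 → r4=6|12=14
SUB r4, r4, #8 → r4=14-8=6
SUB r3, r3, #2 → r3=4-2=2
CMP r3, #0  (cmp 2,0)
BNE L0: taken
OR r4, r4, #12 → r4=6|12=14
SUB r4, r4, #8 → r4=14-8=6
SUB r3, r3, #2 → r3=2-2=0
CMP r3, #0  (cmp 0,0)
BNE L0: not taken
halt.
Total executed instructions: 28.

28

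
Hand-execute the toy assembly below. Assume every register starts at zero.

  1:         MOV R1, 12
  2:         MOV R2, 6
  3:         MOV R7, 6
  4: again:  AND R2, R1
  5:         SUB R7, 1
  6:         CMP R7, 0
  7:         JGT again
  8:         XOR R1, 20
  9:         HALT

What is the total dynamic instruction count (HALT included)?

R1=12
R2=6
R7=6
R2=6&12=4
R7=6-1=5
CMP R7, 0  (cmp 5,0)
JGT again: taken
R2=4&12=4
R7=5-1=4
CMP R7, 0  (cmp 4,0)
JGT again: taken
R2=4&12=4
R7=4-1=3
CMP R7, 0  (cmp 3,0)
JGT again: taken
R2=4&12=4
R7=3-1=2
CMP R7, 0  (cmp 2,0)
JGT again: taken
R2=4&12=4
R7=2-1=1
CMP R7, 0  (cmp 1,0)
JGT again: taken
R2=4&12=4
R7=1-1=0
CMP R7, 0  (cmp 0,0)
JGT again: not taken
R1=12^20=24
halt.
Total executed instructions: 29.

29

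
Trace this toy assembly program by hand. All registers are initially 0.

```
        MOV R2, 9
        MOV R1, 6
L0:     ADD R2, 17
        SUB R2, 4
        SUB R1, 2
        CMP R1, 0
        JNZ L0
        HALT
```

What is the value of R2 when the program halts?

after MOV R2, 9: R2=9
after MOV R1, 6: R1=6
after ADD R2, 17: R2=9+17=26
after SUB R2, 4: R2=26-4=22
after SUB R1, 2: R1=6-2=4
CMP R1, 0  (cmp 4,0)
JNZ L0: taken
after ADD R2, 17: R2=22+17=39
after SUB R2, 4: R2=39-4=35
after SUB R1, 2: R1=4-2=2
CMP R1, 0  (cmp 2,0)
JNZ L0: taken
after ADD R2, 17: R2=35+17=52
after SUB R2, 4: R2=52-4=48
after SUB R1, 2: R1=2-2=0
CMP R1, 0  (cmp 0,0)
JNZ L0: not taken
halt.

48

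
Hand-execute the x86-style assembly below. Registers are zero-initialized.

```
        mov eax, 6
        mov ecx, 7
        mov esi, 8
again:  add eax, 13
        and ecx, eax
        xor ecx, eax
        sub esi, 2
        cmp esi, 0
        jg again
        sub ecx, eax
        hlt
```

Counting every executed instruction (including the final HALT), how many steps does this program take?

29

eax=6
ecx=7
esi=8
eax=6+13=19
ecx=7&19=3
ecx=3^19=16
esi=8-2=6
cmp esi, 0  (cmp 6,0)
jg again: taken
eax=19+13=32
ecx=16&32=0
ecx=0^32=32
esi=6-2=4
cmp esi, 0  (cmp 4,0)
jg again: taken
eax=32+13=45
ecx=32&45=32
ecx=32^45=13
esi=4-2=2
cmp esi, 0  (cmp 2,0)
jg again: taken
eax=45+13=58
ecx=13&58=8
ecx=8^58=50
esi=2-2=0
cmp esi, 0  (cmp 0,0)
jg again: not taken
ecx=50-58=-8
halt.
Total executed instructions: 29.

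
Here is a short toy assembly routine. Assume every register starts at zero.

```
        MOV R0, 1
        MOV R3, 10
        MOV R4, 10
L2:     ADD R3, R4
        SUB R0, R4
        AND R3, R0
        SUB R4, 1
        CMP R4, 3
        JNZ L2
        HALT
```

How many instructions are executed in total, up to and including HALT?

R0=1
R3=10
R4=10
R3=10+10=20
R0=1-10=-9
R3=20&(-9)=20
R4=10-1=9
CMP R4, 3  (cmp 9,3)
JNZ L2: taken
R3=20+9=29
R0=(-9)-9=-18
R3=29&(-18)=12
R4=9-1=8
CMP R4, 3  (cmp 8,3)
JNZ L2: taken
R3=12+8=20
R0=(-18)-8=-26
R3=20&(-26)=4
R4=8-1=7
CMP R4, 3  (cmp 7,3)
JNZ L2: taken
R3=4+7=11
R0=(-26)-7=-33
R3=11&(-33)=11
R4=7-1=6
CMP R4, 3  (cmp 6,3)
JNZ L2: taken
R3=11+6=17
R0=(-33)-6=-39
R3=17&(-39)=17
R4=6-1=5
CMP R4, 3  (cmp 5,3)
JNZ L2: taken
R3=17+5=22
R0=(-39)-5=-44
R3=22&(-44)=20
R4=5-1=4
CMP R4, 3  (cmp 4,3)
JNZ L2: taken
R3=20+4=24
R0=(-44)-4=-48
R3=24&(-48)=16
R4=4-1=3
CMP R4, 3  (cmp 3,3)
JNZ L2: not taken
halt.
Total executed instructions: 46.

46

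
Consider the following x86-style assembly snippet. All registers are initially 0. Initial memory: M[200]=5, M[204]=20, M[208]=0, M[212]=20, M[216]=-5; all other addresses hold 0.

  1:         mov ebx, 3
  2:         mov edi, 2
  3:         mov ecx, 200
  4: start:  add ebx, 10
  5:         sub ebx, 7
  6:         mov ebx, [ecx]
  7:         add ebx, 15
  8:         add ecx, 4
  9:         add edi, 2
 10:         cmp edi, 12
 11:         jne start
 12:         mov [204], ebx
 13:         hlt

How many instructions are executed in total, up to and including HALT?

mov ebx, 3 → ebx=3
mov edi, 2 → edi=2
mov ecx, 200 → ecx=200
add ebx, 10 → ebx=3+10=13
sub ebx, 7 → ebx=13-7=6
mov ebx, [ecx] → ebx=M[200]=5
add ebx, 15 → ebx=5+15=20
add ecx, 4 → ecx=200+4=204
add edi, 2 → edi=2+2=4
cmp edi, 12  (cmp 4,12)
jne start: taken
add ebx, 10 → ebx=20+10=30
sub ebx, 7 → ebx=30-7=23
mov ebx, [ecx] → ebx=M[204]=20
add ebx, 15 → ebx=20+15=35
add ecx, 4 → ecx=204+4=208
add edi, 2 → edi=4+2=6
cmp edi, 12  (cmp 6,12)
jne start: taken
add ebx, 10 → ebx=35+10=45
sub ebx, 7 → ebx=45-7=38
mov ebx, [ecx] → ebx=M[208]=0
add ebx, 15 → ebx=0+15=15
add ecx, 4 → ecx=208+4=212
add edi, 2 → edi=6+2=8
cmp edi, 12  (cmp 8,12)
jne start: taken
add ebx, 10 → ebx=15+10=25
sub ebx, 7 → ebx=25-7=18
mov ebx, [ecx] → ebx=M[212]=20
add ebx, 15 → ebx=20+15=35
add ecx, 4 → ecx=212+4=216
add edi, 2 → edi=8+2=10
cmp edi, 12  (cmp 10,12)
jne start: taken
add ebx, 10 → ebx=35+10=45
sub ebx, 7 → ebx=45-7=38
mov ebx, [ecx] → ebx=M[216]=-5
add ebx, 15 → ebx=(-5)+15=10
add ecx, 4 → ecx=216+4=220
add edi, 2 → edi=10+2=12
cmp edi, 12  (cmp 12,12)
jne start: not taken
mov [204], ebx → M[204]=10
halt.
Total executed instructions: 45.

45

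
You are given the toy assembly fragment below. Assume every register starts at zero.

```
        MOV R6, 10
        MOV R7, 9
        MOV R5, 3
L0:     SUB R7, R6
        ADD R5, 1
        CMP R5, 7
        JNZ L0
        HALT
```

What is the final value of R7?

after MOV R6, 10: R6=10
after MOV R7, 9: R7=9
after MOV R5, 3: R5=3
after SUB R7, R6: R7=9-10=-1
after ADD R5, 1: R5=3+1=4
CMP R5, 7  (cmp 4,7)
JNZ L0: taken
after SUB R7, R6: R7=(-1)-10=-11
after ADD R5, 1: R5=4+1=5
CMP R5, 7  (cmp 5,7)
JNZ L0: taken
after SUB R7, R6: R7=(-11)-10=-21
after ADD R5, 1: R5=5+1=6
CMP R5, 7  (cmp 6,7)
JNZ L0: taken
after SUB R7, R6: R7=(-21)-10=-31
after ADD R5, 1: R5=6+1=7
CMP R5, 7  (cmp 7,7)
JNZ L0: not taken
halt.

-31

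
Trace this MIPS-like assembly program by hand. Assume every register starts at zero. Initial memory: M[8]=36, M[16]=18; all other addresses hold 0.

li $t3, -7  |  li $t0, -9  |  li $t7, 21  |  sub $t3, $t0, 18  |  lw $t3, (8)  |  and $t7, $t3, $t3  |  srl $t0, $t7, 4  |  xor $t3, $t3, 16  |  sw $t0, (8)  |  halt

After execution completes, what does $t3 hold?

$t3=-7
$t0=-9
$t7=21
$t3=(-9)-18=-27
$t3=M[8]=36
$t7=36&36=36
$t0=36>>4=2
$t3=36^16=52
sw $t0, (8) → M[8]=2
halt.

52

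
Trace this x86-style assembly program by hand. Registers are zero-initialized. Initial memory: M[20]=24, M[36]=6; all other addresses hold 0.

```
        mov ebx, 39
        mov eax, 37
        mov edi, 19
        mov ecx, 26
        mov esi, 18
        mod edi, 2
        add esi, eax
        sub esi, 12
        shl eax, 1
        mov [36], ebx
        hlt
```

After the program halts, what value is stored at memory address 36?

ebx=39
eax=37
edi=19
ecx=26
esi=18
edi=19%2=1
esi=18+37=55
esi=55-12=43
eax=37<<1=74
mov [36], ebx → M[36]=39
halt.

39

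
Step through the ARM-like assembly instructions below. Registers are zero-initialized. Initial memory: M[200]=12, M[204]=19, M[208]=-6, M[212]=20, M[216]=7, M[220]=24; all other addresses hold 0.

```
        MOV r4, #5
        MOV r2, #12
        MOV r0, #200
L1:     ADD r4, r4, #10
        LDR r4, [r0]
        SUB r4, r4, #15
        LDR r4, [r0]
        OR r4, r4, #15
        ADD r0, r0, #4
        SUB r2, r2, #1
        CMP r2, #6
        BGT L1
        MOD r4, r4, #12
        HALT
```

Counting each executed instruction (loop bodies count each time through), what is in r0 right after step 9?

204

r4=5
r2=12
r0=200
r4=5+10=15
r4=M[200]=12
r4=12-15=-3
r4=M[200]=12
r4=12|15=15
r0=200+4=204
After step 9: r0 = 204.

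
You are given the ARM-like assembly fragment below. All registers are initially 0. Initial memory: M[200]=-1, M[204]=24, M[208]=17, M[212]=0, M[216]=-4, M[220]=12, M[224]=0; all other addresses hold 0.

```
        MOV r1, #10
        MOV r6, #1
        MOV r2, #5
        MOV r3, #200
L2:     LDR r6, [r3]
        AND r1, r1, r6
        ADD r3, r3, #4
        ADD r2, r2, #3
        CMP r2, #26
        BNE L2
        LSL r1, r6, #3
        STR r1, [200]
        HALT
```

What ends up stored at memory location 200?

0

r1=10
r6=1
r2=5
r3=200
r6=M[200]=-1
r1=10&(-1)=10
r3=200+4=204
r2=5+3=8
CMP r2, #26  (cmp 8,26)
BNE L2: taken
r6=M[204]=24
r1=10&24=8
r3=204+4=208
r2=8+3=11
CMP r2, #26  (cmp 11,26)
BNE L2: taken
r6=M[208]=17
r1=8&17=0
r3=208+4=212
r2=11+3=14
CMP r2, #26  (cmp 14,26)
BNE L2: taken
r6=M[212]=0
r1=0&0=0
r3=212+4=216
r2=14+3=17
CMP r2, #26  (cmp 17,26)
BNE L2: taken
r6=M[216]=-4
r1=0&(-4)=0
r3=216+4=220
r2=17+3=20
CMP r2, #26  (cmp 20,26)
BNE L2: taken
r6=M[220]=12
r1=0&12=0
r3=220+4=224
r2=20+3=23
CMP r2, #26  (cmp 23,26)
BNE L2: taken
r6=M[224]=0
r1=0&0=0
r3=224+4=228
r2=23+3=26
CMP r2, #26  (cmp 26,26)
BNE L2: not taken
r1=0<<3=0
STR r1, [200] → M[200]=0
halt.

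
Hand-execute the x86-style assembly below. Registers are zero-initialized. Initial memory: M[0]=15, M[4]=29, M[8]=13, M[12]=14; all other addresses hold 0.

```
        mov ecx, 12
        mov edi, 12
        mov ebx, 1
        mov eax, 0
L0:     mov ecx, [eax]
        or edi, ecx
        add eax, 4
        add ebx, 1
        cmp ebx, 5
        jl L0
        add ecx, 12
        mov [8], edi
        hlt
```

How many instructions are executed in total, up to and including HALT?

mov ecx, 12 → ecx=12
mov edi, 12 → edi=12
mov ebx, 1 → ebx=1
mov eax, 0 → eax=0
mov ecx, [eax] → ecx=M[0]=15
or edi, ecx → edi=12|15=15
add eax, 4 → eax=0+4=4
add ebx, 1 → ebx=1+1=2
cmp ebx, 5  (cmp 2,5)
jl L0: taken
mov ecx, [eax] → ecx=M[4]=29
or edi, ecx → edi=15|29=31
add eax, 4 → eax=4+4=8
add ebx, 1 → ebx=2+1=3
cmp ebx, 5  (cmp 3,5)
jl L0: taken
mov ecx, [eax] → ecx=M[8]=13
or edi, ecx → edi=31|13=31
add eax, 4 → eax=8+4=12
add ebx, 1 → ebx=3+1=4
cmp ebx, 5  (cmp 4,5)
jl L0: taken
mov ecx, [eax] → ecx=M[12]=14
or edi, ecx → edi=31|14=31
add eax, 4 → eax=12+4=16
add ebx, 1 → ebx=4+1=5
cmp ebx, 5  (cmp 5,5)
jl L0: not taken
add ecx, 12 → ecx=14+12=26
mov [8], edi → M[8]=31
halt.
Total executed instructions: 31.

31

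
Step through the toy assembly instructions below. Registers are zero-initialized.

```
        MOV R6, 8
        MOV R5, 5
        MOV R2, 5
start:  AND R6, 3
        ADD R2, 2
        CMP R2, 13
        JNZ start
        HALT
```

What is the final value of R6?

after MOV R6, 8: R6=8
after MOV R5, 5: R5=5
after MOV R2, 5: R2=5
after AND R6, 3: R6=8&3=0
after ADD R2, 2: R2=5+2=7
CMP R2, 13  (cmp 7,13)
JNZ start: taken
after AND R6, 3: R6=0&3=0
after ADD R2, 2: R2=7+2=9
CMP R2, 13  (cmp 9,13)
JNZ start: taken
after AND R6, 3: R6=0&3=0
after ADD R2, 2: R2=9+2=11
CMP R2, 13  (cmp 11,13)
JNZ start: taken
after AND R6, 3: R6=0&3=0
after ADD R2, 2: R2=11+2=13
CMP R2, 13  (cmp 13,13)
JNZ start: not taken
halt.

0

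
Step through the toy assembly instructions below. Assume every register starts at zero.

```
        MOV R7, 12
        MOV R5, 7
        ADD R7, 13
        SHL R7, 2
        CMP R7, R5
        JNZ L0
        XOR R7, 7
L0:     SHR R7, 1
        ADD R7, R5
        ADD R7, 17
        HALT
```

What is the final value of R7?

MOV R7, 12 → R7=12
MOV R5, 7 → R5=7
ADD R7, 13 → R7=12+13=25
SHL R7, 2 → R7=25<<2=100
CMP R7, R5  (cmp 100,7)
JNZ L0: taken
SHR R7, 1 → R7=100>>1=50
ADD R7, R5 → R7=50+7=57
ADD R7, 17 → R7=57+17=74
halt.

74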